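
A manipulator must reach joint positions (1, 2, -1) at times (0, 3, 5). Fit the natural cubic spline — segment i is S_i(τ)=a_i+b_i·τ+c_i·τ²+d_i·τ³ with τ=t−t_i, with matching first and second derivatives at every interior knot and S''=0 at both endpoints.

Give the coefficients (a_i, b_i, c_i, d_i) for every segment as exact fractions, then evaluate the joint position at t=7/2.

Δ: Δ0=1/3, Δ1=-3/2
row 1: diag=10, rhs=-11; c'=1/5, d'=-11/10
back: M1=-11/10
M: M0=0, M1=-11/10, M2=0
seg 0: a=1, c=M0/2=0, d=(M1−M0)/(6·3)=-11/180, b=Δ0−h0·(2M0+M1)/6=53/60
seg 1: a=2, c=M1/2=-11/20, d=(M2−M1)/(6·2)=11/120, b=Δ1−h1·(2M1+M2)/6=-23/30
t_q=7/2 → seg 1, τ=1/2; S=2+-23/30·τ+-11/20·τ²+11/120·τ³=477/320

  seg 0: a=1 b=53/60 c=0 d=-11/180
  seg 1: a=2 b=-23/30 c=-11/20 d=11/120
S(7/2) = 477/320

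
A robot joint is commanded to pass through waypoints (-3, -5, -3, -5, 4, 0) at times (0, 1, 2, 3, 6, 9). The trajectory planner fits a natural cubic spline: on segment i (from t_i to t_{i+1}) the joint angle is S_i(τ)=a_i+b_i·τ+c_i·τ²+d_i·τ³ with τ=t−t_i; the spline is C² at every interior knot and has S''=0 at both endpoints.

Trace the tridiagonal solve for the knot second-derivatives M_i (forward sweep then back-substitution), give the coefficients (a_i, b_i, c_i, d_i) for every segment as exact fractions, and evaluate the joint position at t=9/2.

  seg 0: a=-3 b=-4279/1257 c=0 d=1765/1257
  seg 1: a=-5 b=1016/1257 c=1765/419 d=-3797/1257
  seg 2: a=-3 b=215/1257 c=-2032/419 d=3367/1257
  seg 3: a=-5 b=-1876/1257 c=1335/419 d=-6368/11313
  seg 4: a=4 b=3050/1257 c=-2363/1257 d=2363/11313
S(9/2) = -3301/1676

Δ: Δ0=-2, Δ1=2, Δ2=-2, Δ3=3, Δ4=-4/3
row 1: diag=4, rhs=24; c'=1/4, d'=6
row 2: denom=4−1·1/4=15/4; d'=(-24−1·6)/(15/4)=-8
row 3: denom=8−1·4/15=116/15; d'=(30−1·-8)/(116/15)=285/58
row 4: denom=12−3·45/116=1257/116; d'=(-26−3·285/58)/(1257/116)=-4726/1257
back: M4=-4726/1257
back: M3=285/58−45/116·-4726/1257=2670/419
back: M2=-8−4/15·2670/419=-4064/419
back: M1=6−1/4·-4064/419=3530/419
M: M0=0, M1=3530/419, M2=-4064/419, M3=2670/419, M4=-4726/1257, M5=0
seg 0: a=-3, c=M0/2=0, d=(M1−M0)/(6·1)=1765/1257, b=Δ0−h0·(2M0+M1)/6=-4279/1257
seg 1: a=-5, c=M1/2=1765/419, d=(M2−M1)/(6·1)=-3797/1257, b=Δ1−h1·(2M1+M2)/6=1016/1257
seg 2: a=-3, c=M2/2=-2032/419, d=(M3−M2)/(6·1)=3367/1257, b=Δ2−h2·(2M2+M3)/6=215/1257
seg 3: a=-5, c=M3/2=1335/419, d=(M4−M3)/(6·3)=-6368/11313, b=Δ3−h3·(2M3+M4)/6=-1876/1257
seg 4: a=4, c=M4/2=-2363/1257, d=(M5−M4)/(6·3)=2363/11313, b=Δ4−h4·(2M4+M5)/6=3050/1257
t_q=9/2 → seg 3, τ=3/2; S=-5+-1876/1257·τ+1335/419·τ²+-6368/11313·τ³=-3301/1676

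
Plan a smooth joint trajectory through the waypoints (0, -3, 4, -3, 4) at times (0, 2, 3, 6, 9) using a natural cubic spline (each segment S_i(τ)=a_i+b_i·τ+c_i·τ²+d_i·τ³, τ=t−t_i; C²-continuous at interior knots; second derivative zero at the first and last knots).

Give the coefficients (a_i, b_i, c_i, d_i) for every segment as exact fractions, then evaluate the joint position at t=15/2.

Δ: Δ0=-3/2, Δ1=7, Δ2=-7/3, Δ3=7/3
row 1: diag=6, rhs=51; c'=1/6, d'=17/2
row 2: denom=8−1·1/6=47/6; d'=(-56−1·17/2)/(47/6)=-387/47
row 3: denom=12−3·18/47=510/47; d'=(28−3·-387/47)/(510/47)=2477/510
back: M3=2477/510
back: M2=-387/47−18/47·2477/510=-858/85
back: M1=17/2−1/6·-858/85=1731/170
M: M0=0, M1=1731/170, M2=-858/85, M3=2477/510, M4=0
seg 0: a=0, c=M0/2=0, d=(M1−M0)/(6·2)=577/680, b=Δ0−h0·(2M0+M1)/6=-416/85
seg 1: a=-3, c=M1/2=1731/340, d=(M2−M1)/(6·1)=-1149/340, b=Δ1−h1·(2M1+M2)/6=899/170
seg 2: a=4, c=M2/2=-429/85, d=(M3−M2)/(6·3)=1525/1836, b=Δ2−h2·(2M2+M3)/6=1813/340
seg 3: a=-3, c=M3/2=2477/1020, d=(M4−M3)/(6·3)=-2477/9180, b=Δ3−h3·(2M3+M4)/6=-429/170
t_q=15/2 → seg 3, τ=3/2; S=-3+-429/170·τ+2477/1020·τ²+-2477/9180·τ³=-6071/2720

  seg 0: a=0 b=-416/85 c=0 d=577/680
  seg 1: a=-3 b=899/170 c=1731/340 d=-1149/340
  seg 2: a=4 b=1813/340 c=-429/85 d=1525/1836
  seg 3: a=-3 b=-429/170 c=2477/1020 d=-2477/9180
S(15/2) = -6071/2720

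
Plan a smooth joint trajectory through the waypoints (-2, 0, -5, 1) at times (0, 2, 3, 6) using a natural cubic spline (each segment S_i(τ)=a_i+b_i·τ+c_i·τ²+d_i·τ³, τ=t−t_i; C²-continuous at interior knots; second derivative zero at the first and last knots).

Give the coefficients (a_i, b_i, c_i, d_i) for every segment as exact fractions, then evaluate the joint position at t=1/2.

  seg 0: a=-2 b=157/47 c=0 d=-55/94
  seg 1: a=0 b=-173/47 c=-165/47 d=103/47
  seg 2: a=-5 b=-194/47 c=144/47 d=-16/47
S(1/2) = -303/752

Δ: Δ0=1, Δ1=-5, Δ2=2
row 1: diag=6, rhs=-36; c'=1/6, d'=-6
row 2: denom=8−1·1/6=47/6; d'=(42−1·-6)/(47/6)=288/47
back: M2=288/47
back: M1=-6−1/6·288/47=-330/47
M: M0=0, M1=-330/47, M2=288/47, M3=0
seg 0: a=-2, c=M0/2=0, d=(M1−M0)/(6·2)=-55/94, b=Δ0−h0·(2M0+M1)/6=157/47
seg 1: a=0, c=M1/2=-165/47, d=(M2−M1)/(6·1)=103/47, b=Δ1−h1·(2M1+M2)/6=-173/47
seg 2: a=-5, c=M2/2=144/47, d=(M3−M2)/(6·3)=-16/47, b=Δ2−h2·(2M2+M3)/6=-194/47
t_q=1/2 → seg 0, τ=1/2; S=-2+157/47·τ+0·τ²+-55/94·τ³=-303/752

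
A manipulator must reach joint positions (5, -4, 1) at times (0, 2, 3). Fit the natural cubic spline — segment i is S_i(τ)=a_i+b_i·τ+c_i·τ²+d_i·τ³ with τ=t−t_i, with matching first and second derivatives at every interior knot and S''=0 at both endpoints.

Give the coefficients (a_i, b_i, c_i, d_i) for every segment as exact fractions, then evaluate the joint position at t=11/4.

  seg 0: a=5 b=-23/3 c=0 d=19/24
  seg 1: a=-4 b=11/6 c=19/4 d=-19/12
S(11/4) = -159/256

Δ: Δ0=-9/2, Δ1=5
row 1: diag=6, rhs=57; c'=1/6, d'=19/2
back: M1=19/2
M: M0=0, M1=19/2, M2=0
seg 0: a=5, c=M0/2=0, d=(M1−M0)/(6·2)=19/24, b=Δ0−h0·(2M0+M1)/6=-23/3
seg 1: a=-4, c=M1/2=19/4, d=(M2−M1)/(6·1)=-19/12, b=Δ1−h1·(2M1+M2)/6=11/6
t_q=11/4 → seg 1, τ=3/4; S=-4+11/6·τ+19/4·τ²+-19/12·τ³=-159/256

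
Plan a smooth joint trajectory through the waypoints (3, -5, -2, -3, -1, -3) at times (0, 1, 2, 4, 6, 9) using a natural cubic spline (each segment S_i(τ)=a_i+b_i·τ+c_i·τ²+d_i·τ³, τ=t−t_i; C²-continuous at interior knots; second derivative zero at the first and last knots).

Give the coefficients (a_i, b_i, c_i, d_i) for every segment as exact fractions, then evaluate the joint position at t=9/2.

  seg 0: a=3 b=-13187/1191 c=0 d=3659/1191
  seg 1: a=-5 b=-2210/1191 c=3659/397 d=-5194/1191
  seg 2: a=-2 b=4162/1191 c=-1535/397 d=8905/9528
  seg 3: a=-3 b=-1801/2382 c=2765/1588 d=-514/1191
  seg 4: a=-1 b=2453/2382 c=-1347/1588 d=449/4764
S(9/2) = -19035/6352

Δ: Δ0=-8, Δ1=3, Δ2=-1/2, Δ3=1, Δ4=-2/3
row 1: diag=4, rhs=66; c'=1/4, d'=33/2
row 2: denom=6−1·1/4=23/4; d'=(-21−1·33/2)/(23/4)=-150/23
row 3: denom=8−2·8/23=168/23; d'=(9−2·-150/23)/(168/23)=169/56
row 4: denom=10−2·23/84=397/42; d'=(-10−2·169/56)/(397/42)=-1347/794
back: M4=-1347/794
back: M3=169/56−23/84·-1347/794=2765/794
back: M2=-150/23−8/23·2765/794=-3070/397
back: M1=33/2−1/4·-3070/397=7318/397
M: M0=0, M1=7318/397, M2=-3070/397, M3=2765/794, M4=-1347/794, M5=0
seg 0: a=3, c=M0/2=0, d=(M1−M0)/(6·1)=3659/1191, b=Δ0−h0·(2M0+M1)/6=-13187/1191
seg 1: a=-5, c=M1/2=3659/397, d=(M2−M1)/(6·1)=-5194/1191, b=Δ1−h1·(2M1+M2)/6=-2210/1191
seg 2: a=-2, c=M2/2=-1535/397, d=(M3−M2)/(6·2)=8905/9528, b=Δ2−h2·(2M2+M3)/6=4162/1191
seg 3: a=-3, c=M3/2=2765/1588, d=(M4−M3)/(6·2)=-514/1191, b=Δ3−h3·(2M3+M4)/6=-1801/2382
seg 4: a=-1, c=M4/2=-1347/1588, d=(M5−M4)/(6·3)=449/4764, b=Δ4−h4·(2M4+M5)/6=2453/2382
t_q=9/2 → seg 3, τ=1/2; S=-3+-1801/2382·τ+2765/1588·τ²+-514/1191·τ³=-19035/6352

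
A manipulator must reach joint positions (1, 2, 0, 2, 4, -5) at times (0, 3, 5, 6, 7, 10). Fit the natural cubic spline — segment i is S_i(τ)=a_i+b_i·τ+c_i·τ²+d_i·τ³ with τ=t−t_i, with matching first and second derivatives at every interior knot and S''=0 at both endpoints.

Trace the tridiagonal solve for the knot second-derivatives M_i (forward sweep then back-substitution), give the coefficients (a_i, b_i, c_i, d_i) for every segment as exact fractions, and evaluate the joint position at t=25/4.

  seg 0: a=1 b=224/207 c=0 d=-155/1863
  seg 1: a=2 b=-241/207 c=-155/207 d=86/207
  seg 2: a=0 b=19/23 c=361/207 d=-118/207
  seg 3: a=2 b=539/207 c=7/207 d=-44/69
  seg 4: a=4 b=157/207 c=-389/207 d=389/1863
S(25/4) = 1459/552

Δ: Δ0=1/3, Δ1=-1, Δ2=2, Δ3=2, Δ4=-3
row 1: diag=10, rhs=-8; c'=1/5, d'=-4/5
row 2: denom=6−2·1/5=28/5; d'=(18−2·-4/5)/(28/5)=7/2
row 3: denom=4−1·5/28=107/28; d'=(0−1·7/2)/(107/28)=-98/107
row 4: denom=8−1·28/107=828/107; d'=(-30−1·-98/107)/(828/107)=-778/207
back: M4=-778/207
back: M3=-98/107−28/107·-778/207=14/207
back: M2=7/2−5/28·14/207=722/207
back: M1=-4/5−1/5·722/207=-310/207
M: M0=0, M1=-310/207, M2=722/207, M3=14/207, M4=-778/207, M5=0
seg 0: a=1, c=M0/2=0, d=(M1−M0)/(6·3)=-155/1863, b=Δ0−h0·(2M0+M1)/6=224/207
seg 1: a=2, c=M1/2=-155/207, d=(M2−M1)/(6·2)=86/207, b=Δ1−h1·(2M1+M2)/6=-241/207
seg 2: a=0, c=M2/2=361/207, d=(M3−M2)/(6·1)=-118/207, b=Δ2−h2·(2M2+M3)/6=19/23
seg 3: a=2, c=M3/2=7/207, d=(M4−M3)/(6·1)=-44/69, b=Δ3−h3·(2M3+M4)/6=539/207
seg 4: a=4, c=M4/2=-389/207, d=(M5−M4)/(6·3)=389/1863, b=Δ4−h4·(2M4+M5)/6=157/207
t_q=25/4 → seg 3, τ=1/4; S=2+539/207·τ+7/207·τ²+-44/69·τ³=1459/552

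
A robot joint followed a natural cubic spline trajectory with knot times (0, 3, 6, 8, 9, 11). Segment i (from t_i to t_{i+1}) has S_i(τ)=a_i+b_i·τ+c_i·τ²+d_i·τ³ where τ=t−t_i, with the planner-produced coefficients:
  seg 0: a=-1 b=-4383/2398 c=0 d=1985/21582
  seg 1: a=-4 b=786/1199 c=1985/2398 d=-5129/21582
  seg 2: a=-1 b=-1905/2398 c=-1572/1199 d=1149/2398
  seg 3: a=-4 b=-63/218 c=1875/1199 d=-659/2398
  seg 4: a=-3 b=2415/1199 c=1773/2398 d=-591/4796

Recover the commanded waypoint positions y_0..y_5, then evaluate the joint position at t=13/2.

y_0 = S_0(0) = a_0 = -1
y_1 = S_1(0) = a_1 = -4
y_2 = S_2(0) = a_2 = -1
y_3 = S_3(0) = a_3 = -4
y_4 = S_4(0) = a_4 = -3
y_5 = S_4(2) = 3
t_q=13/2 is in segment 2 (τ=1/2); S_2(τ)=-31943/19184

y_0=-1 y_1=-4 y_2=-1 y_3=-4 y_4=-3 y_5=3
S(13/2) = -31943/19184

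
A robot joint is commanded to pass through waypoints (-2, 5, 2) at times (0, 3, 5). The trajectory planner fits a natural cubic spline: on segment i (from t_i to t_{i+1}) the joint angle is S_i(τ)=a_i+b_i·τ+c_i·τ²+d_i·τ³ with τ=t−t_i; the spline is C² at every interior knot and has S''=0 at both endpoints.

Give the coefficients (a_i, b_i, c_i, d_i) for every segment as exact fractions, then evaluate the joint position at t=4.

  seg 0: a=-2 b=209/60 c=0 d=-23/180
  seg 1: a=5 b=1/30 c=-23/20 d=23/120
S(4) = 163/40

Δ: Δ0=7/3, Δ1=-3/2
row 1: diag=10, rhs=-23; c'=1/5, d'=-23/10
back: M1=-23/10
M: M0=0, M1=-23/10, M2=0
seg 0: a=-2, c=M0/2=0, d=(M1−M0)/(6·3)=-23/180, b=Δ0−h0·(2M0+M1)/6=209/60
seg 1: a=5, c=M1/2=-23/20, d=(M2−M1)/(6·2)=23/120, b=Δ1−h1·(2M1+M2)/6=1/30
t_q=4 → seg 1, τ=1; S=5+1/30·τ+-23/20·τ²+23/120·τ³=163/40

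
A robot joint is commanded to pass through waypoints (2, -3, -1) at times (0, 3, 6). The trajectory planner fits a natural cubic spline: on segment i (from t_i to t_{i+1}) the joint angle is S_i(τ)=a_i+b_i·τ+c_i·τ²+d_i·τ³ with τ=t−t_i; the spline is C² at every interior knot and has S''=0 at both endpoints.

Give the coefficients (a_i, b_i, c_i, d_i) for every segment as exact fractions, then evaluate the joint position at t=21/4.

Δ: Δ0=-5/3, Δ1=2/3
row 1: diag=12, rhs=14; c'=1/4, d'=7/6
back: M1=7/6
M: M0=0, M1=7/6, M2=0
seg 0: a=2, c=M0/2=0, d=(M1−M0)/(6·3)=7/108, b=Δ0−h0·(2M0+M1)/6=-9/4
seg 1: a=-3, c=M1/2=7/12, d=(M2−M1)/(6·3)=-7/108, b=Δ1−h1·(2M1+M2)/6=-1/2
t_q=21/4 → seg 1, τ=9/4; S=-3+-1/2·τ+7/12·τ²+-7/108·τ³=-489/256

  seg 0: a=2 b=-9/4 c=0 d=7/108
  seg 1: a=-3 b=-1/2 c=7/12 d=-7/108
S(21/4) = -489/256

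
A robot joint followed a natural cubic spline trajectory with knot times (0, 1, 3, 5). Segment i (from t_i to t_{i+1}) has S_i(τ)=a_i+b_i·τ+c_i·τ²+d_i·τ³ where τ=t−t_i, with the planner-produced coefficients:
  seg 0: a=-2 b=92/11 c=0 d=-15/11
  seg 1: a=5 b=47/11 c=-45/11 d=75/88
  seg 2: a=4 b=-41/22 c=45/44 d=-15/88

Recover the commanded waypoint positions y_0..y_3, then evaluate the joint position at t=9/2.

y_0=-2 y_1=5 y_2=4 y_3=3
S(9/2) = 2063/704

y_0 = S_0(0) = a_0 = -2
y_1 = S_1(0) = a_1 = 5
y_2 = S_2(0) = a_2 = 4
y_3 = S_2(2) = 3
t_q=9/2 is in segment 2 (τ=3/2); S_2(τ)=2063/704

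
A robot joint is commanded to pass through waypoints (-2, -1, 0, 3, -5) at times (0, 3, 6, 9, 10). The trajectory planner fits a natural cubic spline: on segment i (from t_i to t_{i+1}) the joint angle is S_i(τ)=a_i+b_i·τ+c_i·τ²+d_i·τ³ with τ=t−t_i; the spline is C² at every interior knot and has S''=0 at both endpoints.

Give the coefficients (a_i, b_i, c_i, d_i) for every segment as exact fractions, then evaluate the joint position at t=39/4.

Δ: Δ0=1/3, Δ1=1/3, Δ2=1, Δ3=-8
row 1: diag=12, rhs=0; c'=1/4, d'=0
row 2: denom=12−3·1/4=45/4; d'=(4−3·0)/(45/4)=16/45
row 3: denom=8−3·4/15=36/5; d'=(-54−3·16/45)/(36/5)=-413/54
back: M3=-413/54
back: M2=16/45−4/15·-413/54=194/81
back: M1=0−1/4·194/81=-97/162
M: M0=0, M1=-97/162, M2=194/81, M3=-413/54, M4=0
seg 0: a=-2, c=M0/2=0, d=(M1−M0)/(6·3)=-97/2916, b=Δ0−h0·(2M0+M1)/6=205/324
seg 1: a=-1, c=M1/2=-97/324, d=(M2−M1)/(6·3)=485/2916, b=Δ1−h1·(2M1+M2)/6=-43/162
seg 2: a=0, c=M2/2=97/81, d=(M3−M2)/(6·3)=-1627/2916, b=Δ2−h2·(2M2+M3)/6=787/324
seg 3: a=3, c=M3/2=-413/108, d=(M4−M3)/(6·1)=413/324, b=Δ3−h3·(2M3+M4)/6=-883/162
t_q=39/4 → seg 3, τ=3/4; S=3+-883/162·τ+-413/108·τ²+413/324·τ³=-18671/6912

  seg 0: a=-2 b=205/324 c=0 d=-97/2916
  seg 1: a=-1 b=-43/162 c=-97/324 d=485/2916
  seg 2: a=0 b=787/324 c=97/81 d=-1627/2916
  seg 3: a=3 b=-883/162 c=-413/108 d=413/324
S(39/4) = -18671/6912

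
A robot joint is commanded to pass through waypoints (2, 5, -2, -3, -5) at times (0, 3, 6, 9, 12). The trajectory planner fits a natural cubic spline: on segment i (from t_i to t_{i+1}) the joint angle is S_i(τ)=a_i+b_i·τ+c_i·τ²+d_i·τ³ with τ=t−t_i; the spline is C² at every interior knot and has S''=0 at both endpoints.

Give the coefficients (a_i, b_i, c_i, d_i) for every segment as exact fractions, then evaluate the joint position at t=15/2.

  seg 0: a=2 b=49/24 c=0 d=-25/216
  seg 1: a=5 b=-13/12 c=-25/24 d=5/24
  seg 2: a=-2 b=-41/24 c=5/6 d=-1/8
  seg 3: a=-3 b=-1/12 c=-7/24 d=7/216
S(15/2) = -199/64

Δ: Δ0=1, Δ1=-7/3, Δ2=-1/3, Δ3=-2/3
row 1: diag=12, rhs=-20; c'=1/4, d'=-5/3
row 2: denom=12−3·1/4=45/4; d'=(12−3·-5/3)/(45/4)=68/45
row 3: denom=12−3·4/15=56/5; d'=(-2−3·68/45)/(56/5)=-7/12
back: M3=-7/12
back: M2=68/45−4/15·-7/12=5/3
back: M1=-5/3−1/4·5/3=-25/12
M: M0=0, M1=-25/12, M2=5/3, M3=-7/12, M4=0
seg 0: a=2, c=M0/2=0, d=(M1−M0)/(6·3)=-25/216, b=Δ0−h0·(2M0+M1)/6=49/24
seg 1: a=5, c=M1/2=-25/24, d=(M2−M1)/(6·3)=5/24, b=Δ1−h1·(2M1+M2)/6=-13/12
seg 2: a=-2, c=M2/2=5/6, d=(M3−M2)/(6·3)=-1/8, b=Δ2−h2·(2M2+M3)/6=-41/24
seg 3: a=-3, c=M3/2=-7/24, d=(M4−M3)/(6·3)=7/216, b=Δ3−h3·(2M3+M4)/6=-1/12
t_q=15/2 → seg 2, τ=3/2; S=-2+-41/24·τ+5/6·τ²+-1/8·τ³=-199/64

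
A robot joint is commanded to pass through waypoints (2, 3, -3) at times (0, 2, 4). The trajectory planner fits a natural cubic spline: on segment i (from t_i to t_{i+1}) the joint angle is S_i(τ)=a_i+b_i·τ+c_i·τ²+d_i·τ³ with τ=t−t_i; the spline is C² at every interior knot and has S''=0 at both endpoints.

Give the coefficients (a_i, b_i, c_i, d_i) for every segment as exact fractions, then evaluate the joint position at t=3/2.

Δ: Δ0=1/2, Δ1=-3
row 1: diag=8, rhs=-21; c'=1/4, d'=-21/8
back: M1=-21/8
M: M0=0, M1=-21/8, M2=0
seg 0: a=2, c=M0/2=0, d=(M1−M0)/(6·2)=-7/32, b=Δ0−h0·(2M0+M1)/6=11/8
seg 1: a=3, c=M1/2=-21/16, d=(M2−M1)/(6·2)=7/32, b=Δ1−h1·(2M1+M2)/6=-5/4
t_q=3/2 → seg 0, τ=3/2; S=2+11/8·τ+0·τ²+-7/32·τ³=851/256

  seg 0: a=2 b=11/8 c=0 d=-7/32
  seg 1: a=3 b=-5/4 c=-21/16 d=7/32
S(3/2) = 851/256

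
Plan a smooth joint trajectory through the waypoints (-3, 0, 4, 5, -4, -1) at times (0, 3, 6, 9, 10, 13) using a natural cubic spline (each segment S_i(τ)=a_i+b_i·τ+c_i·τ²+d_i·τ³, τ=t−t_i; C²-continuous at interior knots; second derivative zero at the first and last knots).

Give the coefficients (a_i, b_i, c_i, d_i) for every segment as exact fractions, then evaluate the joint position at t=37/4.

Δ: Δ0=1, Δ1=4/3, Δ2=1/3, Δ3=-9, Δ4=1
row 1: diag=12, rhs=2; c'=1/4, d'=1/6
row 2: denom=12−3·1/4=45/4; d'=(-6−3·1/6)/(45/4)=-26/45
row 3: denom=8−3·4/15=36/5; d'=(-56−3·-26/45)/(36/5)=-407/54
row 4: denom=8−1·5/36=283/36; d'=(60−1·-407/54)/(283/36)=7294/849
back: M4=7294/849
back: M3=-407/54−5/36·7294/849=-7412/849
back: M2=-26/45−4/15·-7412/849=1486/849
back: M1=1/6−1/4·1486/849=-230/849
M: M0=0, M1=-230/849, M2=1486/849, M3=-7412/849, M4=7294/849, M5=0
seg 0: a=-3, c=M0/2=0, d=(M1−M0)/(6·3)=-115/7641, b=Δ0−h0·(2M0+M1)/6=964/849
seg 1: a=0, c=M1/2=-115/849, d=(M2−M1)/(6·3)=286/2547, b=Δ1−h1·(2M1+M2)/6=619/849
seg 2: a=4, c=M2/2=743/849, d=(M3−M2)/(6·3)=-1483/2547, b=Δ2−h2·(2M2+M3)/6=2503/849
seg 3: a=5, c=M3/2=-3706/849, d=(M4−M3)/(6·1)=817/283, b=Δ3−h3·(2M3+M4)/6=-6386/849
seg 4: a=-4, c=M4/2=3647/849, d=(M5−M4)/(6·3)=-3647/7641, b=Δ4−h4·(2M4+M5)/6=-6445/849
t_q=37/4 → seg 3, τ=1/4; S=5+-6386/849·τ+-3706/849·τ²+817/283·τ³=52377/18112

  seg 0: a=-3 b=964/849 c=0 d=-115/7641
  seg 1: a=0 b=619/849 c=-115/849 d=286/2547
  seg 2: a=4 b=2503/849 c=743/849 d=-1483/2547
  seg 3: a=5 b=-6386/849 c=-3706/849 d=817/283
  seg 4: a=-4 b=-6445/849 c=3647/849 d=-3647/7641
S(37/4) = 52377/18112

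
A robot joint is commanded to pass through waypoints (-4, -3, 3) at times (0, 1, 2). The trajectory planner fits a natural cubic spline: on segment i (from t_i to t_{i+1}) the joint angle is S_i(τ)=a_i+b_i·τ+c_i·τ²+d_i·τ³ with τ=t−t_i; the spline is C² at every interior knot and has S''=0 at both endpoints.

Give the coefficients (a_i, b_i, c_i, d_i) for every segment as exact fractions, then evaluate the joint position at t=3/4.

  seg 0: a=-4 b=-1/4 c=0 d=5/4
  seg 1: a=-3 b=7/2 c=15/4 d=-5/4
S(3/4) = -937/256

Δ: Δ0=1, Δ1=6
row 1: diag=4, rhs=30; c'=1/4, d'=15/2
back: M1=15/2
M: M0=0, M1=15/2, M2=0
seg 0: a=-4, c=M0/2=0, d=(M1−M0)/(6·1)=5/4, b=Δ0−h0·(2M0+M1)/6=-1/4
seg 1: a=-3, c=M1/2=15/4, d=(M2−M1)/(6·1)=-5/4, b=Δ1−h1·(2M1+M2)/6=7/2
t_q=3/4 → seg 0, τ=3/4; S=-4+-1/4·τ+0·τ²+5/4·τ³=-937/256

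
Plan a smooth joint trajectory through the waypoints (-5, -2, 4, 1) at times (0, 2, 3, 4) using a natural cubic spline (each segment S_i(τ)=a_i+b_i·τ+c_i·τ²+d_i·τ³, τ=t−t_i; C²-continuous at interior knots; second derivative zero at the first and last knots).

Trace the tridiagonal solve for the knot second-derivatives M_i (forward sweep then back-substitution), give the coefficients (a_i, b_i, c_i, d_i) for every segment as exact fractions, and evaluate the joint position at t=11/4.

  seg 0: a=-5 b=-39/46 c=0 d=27/46
  seg 1: a=-2 b=285/46 c=81/23 d=-171/46
  seg 2: a=4 b=48/23 c=-351/46 d=117/46
S(11/4) = 9007/2944

Δ: Δ0=3/2, Δ1=6, Δ2=-3
row 1: diag=6, rhs=27; c'=1/6, d'=9/2
row 2: denom=4−1·1/6=23/6; d'=(-54−1·9/2)/(23/6)=-351/23
back: M2=-351/23
back: M1=9/2−1/6·-351/23=162/23
M: M0=0, M1=162/23, M2=-351/23, M3=0
seg 0: a=-5, c=M0/2=0, d=(M1−M0)/(6·2)=27/46, b=Δ0−h0·(2M0+M1)/6=-39/46
seg 1: a=-2, c=M1/2=81/23, d=(M2−M1)/(6·1)=-171/46, b=Δ1−h1·(2M1+M2)/6=285/46
seg 2: a=4, c=M2/2=-351/46, d=(M3−M2)/(6·1)=117/46, b=Δ2−h2·(2M2+M3)/6=48/23
t_q=11/4 → seg 1, τ=3/4; S=-2+285/46·τ+81/23·τ²+-171/46·τ³=9007/2944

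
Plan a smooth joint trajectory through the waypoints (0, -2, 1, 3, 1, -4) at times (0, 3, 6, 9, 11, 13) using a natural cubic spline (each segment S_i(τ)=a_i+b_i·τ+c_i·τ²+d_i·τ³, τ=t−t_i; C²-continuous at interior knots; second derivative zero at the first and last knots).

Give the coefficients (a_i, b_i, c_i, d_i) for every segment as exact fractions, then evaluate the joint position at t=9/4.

  seg 0: a=0 b=-1157/1044 c=0 d=461/9396
  seg 1: a=-2 b=113/522 c=461/1044 d=-565/9396
  seg 2: a=1 b=1297/1044 c=-26/261 d=-289/9396
  seg 3: a=3 b=-97/522 c=-131/348 d=-4/261
  seg 4: a=1 b=-979/522 c=-163/348 d=163/2088
S(9/4) = -14363/7424

Δ: Δ0=-2/3, Δ1=1, Δ2=2/3, Δ3=-1, Δ4=-5/2
row 1: diag=12, rhs=10; c'=1/4, d'=5/6
row 2: denom=12−3·1/4=45/4; d'=(-2−3·5/6)/(45/4)=-2/5
row 3: denom=10−3·4/15=46/5; d'=(-10−3·-2/5)/(46/5)=-22/23
row 4: denom=8−2·5/23=174/23; d'=(-9−2·-22/23)/(174/23)=-163/174
back: M4=-163/174
back: M3=-22/23−5/23·-163/174=-131/174
back: M2=-2/5−4/15·-131/174=-52/261
back: M1=5/6−1/4·-52/261=461/522
M: M0=0, M1=461/522, M2=-52/261, M3=-131/174, M4=-163/174, M5=0
seg 0: a=0, c=M0/2=0, d=(M1−M0)/(6·3)=461/9396, b=Δ0−h0·(2M0+M1)/6=-1157/1044
seg 1: a=-2, c=M1/2=461/1044, d=(M2−M1)/(6·3)=-565/9396, b=Δ1−h1·(2M1+M2)/6=113/522
seg 2: a=1, c=M2/2=-26/261, d=(M3−M2)/(6·3)=-289/9396, b=Δ2−h2·(2M2+M3)/6=1297/1044
seg 3: a=3, c=M3/2=-131/348, d=(M4−M3)/(6·2)=-4/261, b=Δ3−h3·(2M3+M4)/6=-97/522
seg 4: a=1, c=M4/2=-163/348, d=(M5−M4)/(6·2)=163/2088, b=Δ4−h4·(2M4+M5)/6=-979/522
t_q=9/4 → seg 0, τ=9/4; S=0+-1157/1044·τ+0·τ²+461/9396·τ³=-14363/7424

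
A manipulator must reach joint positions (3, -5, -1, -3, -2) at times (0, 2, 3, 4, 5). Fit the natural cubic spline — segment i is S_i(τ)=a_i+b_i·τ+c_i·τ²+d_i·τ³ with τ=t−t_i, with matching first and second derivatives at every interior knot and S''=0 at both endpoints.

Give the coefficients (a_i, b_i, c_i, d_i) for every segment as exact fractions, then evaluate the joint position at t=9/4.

Δ: Δ0=-4, Δ1=4, Δ2=-2, Δ3=1
row 1: diag=6, rhs=48; c'=1/6, d'=8
row 2: denom=4−1·1/6=23/6; d'=(-36−1·8)/(23/6)=-264/23
row 3: denom=4−1·6/23=86/23; d'=(18−1·-264/23)/(86/23)=339/43
back: M3=339/43
back: M2=-264/23−6/23·339/43=-582/43
back: M1=8−1/6·-582/43=441/43
M: M0=0, M1=441/43, M2=-582/43, M3=339/43, M4=0
seg 0: a=3, c=M0/2=0, d=(M1−M0)/(6·2)=147/172, b=Δ0−h0·(2M0+M1)/6=-319/43
seg 1: a=-5, c=M1/2=441/86, d=(M2−M1)/(6·1)=-341/86, b=Δ1−h1·(2M1+M2)/6=122/43
seg 2: a=-1, c=M2/2=-291/43, d=(M3−M2)/(6·1)=307/86, b=Δ2−h2·(2M2+M3)/6=103/86
seg 3: a=-3, c=M3/2=339/86, d=(M4−M3)/(6·1)=-113/86, b=Δ3−h3·(2M3+M4)/6=-70/43
t_q=9/4 → seg 1, τ=1/4; S=-5+122/43·τ+441/86·τ²+-341/86·τ³=-22193/5504

  seg 0: a=3 b=-319/43 c=0 d=147/172
  seg 1: a=-5 b=122/43 c=441/86 d=-341/86
  seg 2: a=-1 b=103/86 c=-291/43 d=307/86
  seg 3: a=-3 b=-70/43 c=339/86 d=-113/86
S(9/4) = -22193/5504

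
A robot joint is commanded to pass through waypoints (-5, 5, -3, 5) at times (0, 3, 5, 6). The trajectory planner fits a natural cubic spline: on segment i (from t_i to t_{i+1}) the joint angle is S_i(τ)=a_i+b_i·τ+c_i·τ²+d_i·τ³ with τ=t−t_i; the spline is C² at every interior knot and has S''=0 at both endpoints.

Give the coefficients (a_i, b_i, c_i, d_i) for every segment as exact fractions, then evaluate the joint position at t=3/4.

Δ: Δ0=10/3, Δ1=-4, Δ2=8
row 1: diag=10, rhs=-44; c'=1/5, d'=-22/5
row 2: denom=6−2·1/5=28/5; d'=(72−2·-22/5)/(28/5)=101/7
back: M2=101/7
back: M1=-22/5−1/5·101/7=-51/7
M: M0=0, M1=-51/7, M2=101/7, M3=0
seg 0: a=-5, c=M0/2=0, d=(M1−M0)/(6·3)=-17/42, b=Δ0−h0·(2M0+M1)/6=293/42
seg 1: a=5, c=M1/2=-51/14, d=(M2−M1)/(6·2)=38/21, b=Δ1−h1·(2M1+M2)/6=-83/21
seg 2: a=-3, c=M2/2=101/14, d=(M3−M2)/(6·1)=-101/42, b=Δ2−h2·(2M2+M3)/6=67/21
t_q=3/4 → seg 0, τ=3/4; S=-5+293/42·τ+0·τ²+-17/42·τ³=55/896

  seg 0: a=-5 b=293/42 c=0 d=-17/42
  seg 1: a=5 b=-83/21 c=-51/14 d=38/21
  seg 2: a=-3 b=67/21 c=101/14 d=-101/42
S(3/4) = 55/896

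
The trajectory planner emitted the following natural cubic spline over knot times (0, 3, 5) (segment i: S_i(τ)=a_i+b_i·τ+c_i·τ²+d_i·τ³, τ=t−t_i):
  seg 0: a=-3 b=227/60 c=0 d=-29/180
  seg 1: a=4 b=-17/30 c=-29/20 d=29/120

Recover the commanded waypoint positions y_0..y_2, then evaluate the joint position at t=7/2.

y_0=-3 y_1=4 y_2=-1
S(7/2) = 1083/320

y_0 = S_0(0) = a_0 = -3
y_1 = S_1(0) = a_1 = 4
y_2 = S_1(2) = -1
t_q=7/2 is in segment 1 (τ=1/2); S_1(τ)=1083/320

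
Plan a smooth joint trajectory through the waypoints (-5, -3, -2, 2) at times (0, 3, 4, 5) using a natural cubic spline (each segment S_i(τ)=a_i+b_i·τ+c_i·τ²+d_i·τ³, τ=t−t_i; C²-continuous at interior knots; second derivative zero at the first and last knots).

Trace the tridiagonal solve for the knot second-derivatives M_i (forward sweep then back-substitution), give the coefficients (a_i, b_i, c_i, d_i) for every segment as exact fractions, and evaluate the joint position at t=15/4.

  seg 0: a=-5 b=77/93 c=0 d=-5/279
  seg 1: a=-3 b=32/93 c=-5/31 d=76/93
  seg 2: a=-2 b=230/93 c=71/31 d=-71/93
S(15/4) = -617/248

Δ: Δ0=2/3, Δ1=1, Δ2=4
row 1: diag=8, rhs=2; c'=1/8, d'=1/4
row 2: denom=4−1·1/8=31/8; d'=(18−1·1/4)/(31/8)=142/31
back: M2=142/31
back: M1=1/4−1/8·142/31=-10/31
M: M0=0, M1=-10/31, M2=142/31, M3=0
seg 0: a=-5, c=M0/2=0, d=(M1−M0)/(6·3)=-5/279, b=Δ0−h0·(2M0+M1)/6=77/93
seg 1: a=-3, c=M1/2=-5/31, d=(M2−M1)/(6·1)=76/93, b=Δ1−h1·(2M1+M2)/6=32/93
seg 2: a=-2, c=M2/2=71/31, d=(M3−M2)/(6·1)=-71/93, b=Δ2−h2·(2M2+M3)/6=230/93
t_q=15/4 → seg 1, τ=3/4; S=-3+32/93·τ+-5/31·τ²+76/93·τ³=-617/248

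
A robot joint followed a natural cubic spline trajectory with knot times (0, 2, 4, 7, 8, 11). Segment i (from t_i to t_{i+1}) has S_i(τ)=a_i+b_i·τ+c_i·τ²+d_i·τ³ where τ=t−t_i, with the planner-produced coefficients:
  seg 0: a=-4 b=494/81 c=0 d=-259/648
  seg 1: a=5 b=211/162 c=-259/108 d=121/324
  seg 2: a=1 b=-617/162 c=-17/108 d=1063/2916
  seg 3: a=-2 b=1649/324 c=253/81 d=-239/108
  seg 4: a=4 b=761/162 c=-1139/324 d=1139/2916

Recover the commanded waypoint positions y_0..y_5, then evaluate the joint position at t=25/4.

y_0 = S_0(0) = a_0 = -4
y_1 = S_1(0) = a_1 = 5
y_2 = S_2(0) = a_2 = 1
y_3 = S_3(0) = a_3 = -2
y_4 = S_4(0) = a_4 = 4
y_5 = S_4(3) = -3
t_q=25/4 is in segment 2 (τ=9/4); S_2(τ)=-9709/2304

y_0=-4 y_1=5 y_2=1 y_3=-2 y_4=4 y_5=-3
S(25/4) = -9709/2304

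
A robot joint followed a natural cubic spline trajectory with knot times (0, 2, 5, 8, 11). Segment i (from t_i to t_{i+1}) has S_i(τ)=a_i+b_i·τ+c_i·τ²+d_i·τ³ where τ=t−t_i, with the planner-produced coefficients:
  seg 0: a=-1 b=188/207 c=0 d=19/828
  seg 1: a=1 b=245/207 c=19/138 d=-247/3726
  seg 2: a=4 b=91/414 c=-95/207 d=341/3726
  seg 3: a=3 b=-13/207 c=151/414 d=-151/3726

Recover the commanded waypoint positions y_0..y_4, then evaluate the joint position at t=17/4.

y_0 = S_0(0) = a_0 = -1
y_1 = S_1(0) = a_1 = 1
y_2 = S_2(0) = a_2 = 4
y_3 = S_3(0) = a_3 = 3
y_4 = S_3(3) = 5
t_q=17/4 is in segment 1 (τ=9/4); S_1(τ)=10613/2944

y_0=-1 y_1=1 y_2=4 y_3=3 y_4=5
S(17/4) = 10613/2944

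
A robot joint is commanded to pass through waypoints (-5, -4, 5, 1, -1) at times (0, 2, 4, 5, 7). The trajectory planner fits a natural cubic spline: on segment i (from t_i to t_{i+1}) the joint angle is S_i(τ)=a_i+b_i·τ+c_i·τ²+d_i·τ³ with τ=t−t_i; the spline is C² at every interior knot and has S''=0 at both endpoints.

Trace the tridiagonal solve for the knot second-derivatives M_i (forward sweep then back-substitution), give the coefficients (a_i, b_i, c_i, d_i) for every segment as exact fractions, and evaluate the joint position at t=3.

Δ: Δ0=1/2, Δ1=9/2, Δ2=-4, Δ3=-1
row 1: diag=8, rhs=24; c'=1/4, d'=3
row 2: denom=6−2·1/4=11/2; d'=(-51−2·3)/(11/2)=-114/11
row 3: denom=6−1·2/11=64/11; d'=(18−1·-114/11)/(64/11)=39/8
back: M3=39/8
back: M2=-114/11−2/11·39/8=-45/4
back: M1=3−1/4·-45/4=93/16
M: M0=0, M1=93/16, M2=-45/4, M3=39/8, M4=0
seg 0: a=-5, c=M0/2=0, d=(M1−M0)/(6·2)=31/64, b=Δ0−h0·(2M0+M1)/6=-23/16
seg 1: a=-4, c=M1/2=93/32, d=(M2−M1)/(6·2)=-91/64, b=Δ1−h1·(2M1+M2)/6=35/8
seg 2: a=5, c=M2/2=-45/8, d=(M3−M2)/(6·1)=43/16, b=Δ2−h2·(2M2+M3)/6=-17/16
seg 3: a=1, c=M3/2=39/16, d=(M4−M3)/(6·2)=-13/32, b=Δ3−h3·(2M3+M4)/6=-17/4
t_q=3 → seg 1, τ=1; S=-4+35/8·τ+93/32·τ²+-91/64·τ³=119/64

  seg 0: a=-5 b=-23/16 c=0 d=31/64
  seg 1: a=-4 b=35/8 c=93/32 d=-91/64
  seg 2: a=5 b=-17/16 c=-45/8 d=43/16
  seg 3: a=1 b=-17/4 c=39/16 d=-13/32
S(3) = 119/64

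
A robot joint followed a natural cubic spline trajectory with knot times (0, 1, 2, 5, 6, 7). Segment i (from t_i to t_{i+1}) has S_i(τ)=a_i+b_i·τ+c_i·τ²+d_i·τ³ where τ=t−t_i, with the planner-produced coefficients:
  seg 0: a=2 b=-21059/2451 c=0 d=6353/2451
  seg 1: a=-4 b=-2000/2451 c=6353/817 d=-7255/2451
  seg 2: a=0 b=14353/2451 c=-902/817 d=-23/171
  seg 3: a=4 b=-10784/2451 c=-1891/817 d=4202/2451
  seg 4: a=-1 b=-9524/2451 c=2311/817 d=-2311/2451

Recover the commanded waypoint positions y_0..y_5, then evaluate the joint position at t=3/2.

y_0 = S_0(0) = a_0 = 2
y_1 = S_1(0) = a_1 = -4
y_2 = S_2(0) = a_2 = 0
y_3 = S_3(0) = a_3 = 4
y_4 = S_4(0) = a_4 = -1
y_5 = S_4(1) = -3
t_q=3/2 is in segment 1 (τ=1/2); S_1(τ)=-18523/6536

y_0=2 y_1=-4 y_2=0 y_3=4 y_4=-1 y_5=-3
S(3/2) = -18523/6536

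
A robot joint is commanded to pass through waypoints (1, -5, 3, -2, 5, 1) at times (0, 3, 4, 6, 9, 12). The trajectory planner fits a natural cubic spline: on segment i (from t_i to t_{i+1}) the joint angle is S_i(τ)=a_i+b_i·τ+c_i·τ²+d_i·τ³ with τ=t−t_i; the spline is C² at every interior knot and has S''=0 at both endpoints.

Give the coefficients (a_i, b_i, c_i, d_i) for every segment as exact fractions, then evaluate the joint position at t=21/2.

  seg 0: a=1 b=-2379/358 c=0 d=1663/3222
  seg 1: a=-5 b=1305/179 c=1663/358 d=-1409/358
  seg 2: a=3 b=1709/358 c=-1282/179 d=631/358
  seg 3: a=-2 b=-975/358 c=611/179 d=-5567/9666
  seg 4: a=5 b=395/179 c=-1901/1074 d=1901/9666
S(21/2) = 14295/2864

Δ: Δ0=-2, Δ1=8, Δ2=-5/2, Δ3=7/3, Δ4=-4/3
row 1: diag=8, rhs=60; c'=1/8, d'=15/2
row 2: denom=6−1·1/8=47/8; d'=(-63−1·15/2)/(47/8)=-12
row 3: denom=10−2·16/47=438/47; d'=(29−2·-12)/(438/47)=2491/438
row 4: denom=12−3·47/146=1611/146; d'=(-22−3·2491/438)/(1611/146)=-1901/537
back: M4=-1901/537
back: M3=2491/438−47/146·-1901/537=1222/179
back: M2=-12−16/47·1222/179=-2564/179
back: M1=15/2−1/8·-2564/179=1663/179
M: M0=0, M1=1663/179, M2=-2564/179, M3=1222/179, M4=-1901/537, M5=0
seg 0: a=1, c=M0/2=0, d=(M1−M0)/(6·3)=1663/3222, b=Δ0−h0·(2M0+M1)/6=-2379/358
seg 1: a=-5, c=M1/2=1663/358, d=(M2−M1)/(6·1)=-1409/358, b=Δ1−h1·(2M1+M2)/6=1305/179
seg 2: a=3, c=M2/2=-1282/179, d=(M3−M2)/(6·2)=631/358, b=Δ2−h2·(2M2+M3)/6=1709/358
seg 3: a=-2, c=M3/2=611/179, d=(M4−M3)/(6·3)=-5567/9666, b=Δ3−h3·(2M3+M4)/6=-975/358
seg 4: a=5, c=M4/2=-1901/1074, d=(M5−M4)/(6·3)=1901/9666, b=Δ4−h4·(2M4+M5)/6=395/179
t_q=21/2 → seg 4, τ=3/2; S=5+395/179·τ+-1901/1074·τ²+1901/9666·τ³=14295/2864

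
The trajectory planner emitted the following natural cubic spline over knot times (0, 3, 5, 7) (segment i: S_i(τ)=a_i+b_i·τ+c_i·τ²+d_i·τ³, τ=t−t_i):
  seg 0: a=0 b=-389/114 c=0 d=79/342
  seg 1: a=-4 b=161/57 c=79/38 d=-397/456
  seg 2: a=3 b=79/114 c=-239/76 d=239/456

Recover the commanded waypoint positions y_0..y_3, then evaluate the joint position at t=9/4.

y_0 = S_0(0) = a_0 = 0
y_1 = S_1(0) = a_1 = -4
y_2 = S_2(0) = a_2 = 3
y_3 = S_2(2) = -4
t_q=9/4 is in segment 0 (τ=9/4); S_0(τ)=-12273/2432

y_0=0 y_1=-4 y_2=3 y_3=-4
S(9/4) = -12273/2432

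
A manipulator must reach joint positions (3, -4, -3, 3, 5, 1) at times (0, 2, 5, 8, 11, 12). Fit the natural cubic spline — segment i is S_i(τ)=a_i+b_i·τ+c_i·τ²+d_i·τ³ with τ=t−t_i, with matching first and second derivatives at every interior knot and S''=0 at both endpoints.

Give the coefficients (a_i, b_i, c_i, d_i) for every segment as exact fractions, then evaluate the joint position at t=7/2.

Δ: Δ0=-7/2, Δ1=1/3, Δ2=2, Δ3=2/3, Δ4=-4
row 1: diag=10, rhs=23; c'=3/10, d'=23/10
row 2: denom=12−3·3/10=111/10; d'=(10−3·23/10)/(111/10)=31/111
row 3: denom=12−3·10/37=414/37; d'=(-8−3·31/111)/(414/37)=-109/138
row 4: denom=8−3·37/138=331/46; d'=(-28−3·-109/138)/(331/46)=-1179/331
back: M4=-1179/331
back: M3=-109/138−37/138·-1179/331=164/993
back: M2=31/111−10/37·164/993=233/993
back: M1=23/10−3/10·233/993=738/331
M: M0=0, M1=738/331, M2=233/993, M3=164/993, M4=-1179/331, M5=0
seg 0: a=3, c=M0/2=0, d=(M1−M0)/(6·2)=123/662, b=Δ0−h0·(2M0+M1)/6=-2809/662
seg 1: a=-4, c=M1/2=369/331, d=(M2−M1)/(6·3)=-1981/17874, b=Δ1−h1·(2M1+M2)/6=-1333/662
seg 2: a=-3, c=M2/2=233/1986, d=(M3−M2)/(6·3)=-23/5958, b=Δ2−h2·(2M2+M3)/6=557/331
seg 3: a=3, c=M3/2=82/993, d=(M4−M3)/(6·3)=-3701/17874, b=Δ3−h3·(2M3+M4)/6=1511/662
seg 4: a=5, c=M4/2=-1179/662, d=(M5−M4)/(6·1)=393/662, b=Δ4−h4·(2M4+M5)/6=-931/331
t_q=7/2 → seg 1, τ=3/2; S=-4+-1333/662·τ+369/331·τ²+-1981/17874·τ³=-25877/5296

  seg 0: a=3 b=-2809/662 c=0 d=123/662
  seg 1: a=-4 b=-1333/662 c=369/331 d=-1981/17874
  seg 2: a=-3 b=557/331 c=233/1986 d=-23/5958
  seg 3: a=3 b=1511/662 c=82/993 d=-3701/17874
  seg 4: a=5 b=-931/331 c=-1179/662 d=393/662
S(7/2) = -25877/5296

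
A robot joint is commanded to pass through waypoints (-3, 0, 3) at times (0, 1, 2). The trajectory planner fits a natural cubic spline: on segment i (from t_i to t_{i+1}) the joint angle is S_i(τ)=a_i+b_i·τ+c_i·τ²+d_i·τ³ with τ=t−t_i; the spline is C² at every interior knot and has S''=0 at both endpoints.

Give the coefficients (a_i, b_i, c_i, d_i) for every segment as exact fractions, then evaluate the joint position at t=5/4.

  seg 0: a=-3 b=3 c=0 d=0
  seg 1: a=0 b=3 c=0 d=0
S(5/4) = 3/4

Δ: Δ0=3, Δ1=3
row 1: diag=4, rhs=0; c'=1/4, d'=0
back: M1=0
M: M0=0, M1=0, M2=0
seg 0: a=-3, c=M0/2=0, d=(M1−M0)/(6·1)=0, b=Δ0−h0·(2M0+M1)/6=3
seg 1: a=0, c=M1/2=0, d=(M2−M1)/(6·1)=0, b=Δ1−h1·(2M1+M2)/6=3
t_q=5/4 → seg 1, τ=1/4; S=0+3·τ+0·τ²+0·τ³=3/4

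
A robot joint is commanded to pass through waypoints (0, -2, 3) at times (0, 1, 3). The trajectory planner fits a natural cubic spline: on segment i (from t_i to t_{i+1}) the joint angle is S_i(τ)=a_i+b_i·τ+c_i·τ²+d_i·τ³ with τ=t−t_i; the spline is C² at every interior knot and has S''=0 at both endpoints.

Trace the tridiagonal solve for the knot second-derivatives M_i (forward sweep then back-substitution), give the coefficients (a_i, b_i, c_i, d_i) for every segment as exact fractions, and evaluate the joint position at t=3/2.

Δ: Δ0=-2, Δ1=5/2
row 1: diag=6, rhs=27; c'=1/3, d'=9/2
back: M1=9/2
M: M0=0, M1=9/2, M2=0
seg 0: a=0, c=M0/2=0, d=(M1−M0)/(6·1)=3/4, b=Δ0−h0·(2M0+M1)/6=-11/4
seg 1: a=-2, c=M1/2=9/4, d=(M2−M1)/(6·2)=-3/8, b=Δ1−h1·(2M1+M2)/6=-1/2
t_q=3/2 → seg 1, τ=1/2; S=-2+-1/2·τ+9/4·τ²+-3/8·τ³=-111/64

  seg 0: a=0 b=-11/4 c=0 d=3/4
  seg 1: a=-2 b=-1/2 c=9/4 d=-3/8
S(3/2) = -111/64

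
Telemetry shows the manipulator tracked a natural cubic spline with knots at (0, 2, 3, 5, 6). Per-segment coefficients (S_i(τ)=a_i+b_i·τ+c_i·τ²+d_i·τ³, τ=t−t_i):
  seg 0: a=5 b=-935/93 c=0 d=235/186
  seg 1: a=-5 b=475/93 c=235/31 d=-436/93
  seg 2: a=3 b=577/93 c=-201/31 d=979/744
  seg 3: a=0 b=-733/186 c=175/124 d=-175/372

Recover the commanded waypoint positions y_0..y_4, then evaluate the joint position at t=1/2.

y_0=5 y_1=-5 y_2=3 y_3=0 y_4=-3
S(1/2) = 65/496

y_0 = S_0(0) = a_0 = 5
y_1 = S_1(0) = a_1 = -5
y_2 = S_2(0) = a_2 = 3
y_3 = S_3(0) = a_3 = 0
y_4 = S_3(1) = -3
t_q=1/2 is in segment 0 (τ=1/2); S_0(τ)=65/496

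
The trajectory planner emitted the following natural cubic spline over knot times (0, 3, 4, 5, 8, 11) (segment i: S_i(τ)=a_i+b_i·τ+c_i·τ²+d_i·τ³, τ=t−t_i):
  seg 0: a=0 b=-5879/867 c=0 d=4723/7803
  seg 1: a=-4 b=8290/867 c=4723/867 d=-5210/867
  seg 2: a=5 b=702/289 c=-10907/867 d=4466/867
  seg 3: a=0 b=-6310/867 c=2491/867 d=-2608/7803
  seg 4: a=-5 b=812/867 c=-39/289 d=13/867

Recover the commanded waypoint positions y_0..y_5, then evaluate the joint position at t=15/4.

y_0=0 y_1=-4 y_2=5 y_3=0 y_4=-5 y_5=-3
S(15/4) = 2013/544

y_0 = S_0(0) = a_0 = 0
y_1 = S_1(0) = a_1 = -4
y_2 = S_2(0) = a_2 = 5
y_3 = S_3(0) = a_3 = 0
y_4 = S_4(0) = a_4 = -5
y_5 = S_4(3) = -3
t_q=15/4 is in segment 1 (τ=3/4); S_1(τ)=2013/544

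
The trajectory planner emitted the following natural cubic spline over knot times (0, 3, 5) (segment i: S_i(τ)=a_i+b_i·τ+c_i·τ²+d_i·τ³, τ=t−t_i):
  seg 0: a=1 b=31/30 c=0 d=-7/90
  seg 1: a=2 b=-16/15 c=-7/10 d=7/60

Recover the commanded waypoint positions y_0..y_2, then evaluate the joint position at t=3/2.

y_0 = S_0(0) = a_0 = 1
y_1 = S_1(0) = a_1 = 2
y_2 = S_1(2) = -2
t_q=3/2 is in segment 0 (τ=3/2); S_0(τ)=183/80

y_0=1 y_1=2 y_2=-2
S(3/2) = 183/80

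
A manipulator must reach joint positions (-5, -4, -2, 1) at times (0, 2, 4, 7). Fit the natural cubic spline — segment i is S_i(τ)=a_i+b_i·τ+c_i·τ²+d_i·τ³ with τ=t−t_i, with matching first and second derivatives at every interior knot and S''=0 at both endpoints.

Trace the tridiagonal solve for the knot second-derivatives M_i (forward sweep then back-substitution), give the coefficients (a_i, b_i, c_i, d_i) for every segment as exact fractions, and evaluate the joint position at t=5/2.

  seg 0: a=-5 b=7/19 c=0 d=5/152
  seg 1: a=-4 b=29/38 c=15/76 d=-3/76
  seg 2: a=-2 b=41/38 c=-3/76 d=1/228
S(5/2) = -2173/608

Δ: Δ0=1/2, Δ1=1, Δ2=1
row 1: diag=8, rhs=3; c'=1/4, d'=3/8
row 2: denom=10−2·1/4=19/2; d'=(0−2·3/8)/(19/2)=-3/38
back: M2=-3/38
back: M1=3/8−1/4·-3/38=15/38
M: M0=0, M1=15/38, M2=-3/38, M3=0
seg 0: a=-5, c=M0/2=0, d=(M1−M0)/(6·2)=5/152, b=Δ0−h0·(2M0+M1)/6=7/19
seg 1: a=-4, c=M1/2=15/76, d=(M2−M1)/(6·2)=-3/76, b=Δ1−h1·(2M1+M2)/6=29/38
seg 2: a=-2, c=M2/2=-3/76, d=(M3−M2)/(6·3)=1/228, b=Δ2−h2·(2M2+M3)/6=41/38
t_q=5/2 → seg 1, τ=1/2; S=-4+29/38·τ+15/76·τ²+-3/76·τ³=-2173/608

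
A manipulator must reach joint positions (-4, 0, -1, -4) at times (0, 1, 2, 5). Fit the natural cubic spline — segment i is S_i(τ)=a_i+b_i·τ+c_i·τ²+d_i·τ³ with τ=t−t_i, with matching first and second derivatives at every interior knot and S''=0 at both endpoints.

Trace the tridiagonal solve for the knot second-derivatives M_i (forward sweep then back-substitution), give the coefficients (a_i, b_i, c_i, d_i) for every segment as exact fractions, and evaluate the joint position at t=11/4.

  seg 0: a=-4 b=164/31 c=0 d=-40/31
  seg 1: a=0 b=44/31 c=-120/31 d=45/31
  seg 2: a=-1 b=-61/31 c=15/31 d=-5/93
S(11/4) = -4417/1984

Δ: Δ0=4, Δ1=-1, Δ2=-1
row 1: diag=4, rhs=-30; c'=1/4, d'=-15/2
row 2: denom=8−1·1/4=31/4; d'=(0−1·-15/2)/(31/4)=30/31
back: M2=30/31
back: M1=-15/2−1/4·30/31=-240/31
M: M0=0, M1=-240/31, M2=30/31, M3=0
seg 0: a=-4, c=M0/2=0, d=(M1−M0)/(6·1)=-40/31, b=Δ0−h0·(2M0+M1)/6=164/31
seg 1: a=0, c=M1/2=-120/31, d=(M2−M1)/(6·1)=45/31, b=Δ1−h1·(2M1+M2)/6=44/31
seg 2: a=-1, c=M2/2=15/31, d=(M3−M2)/(6·3)=-5/93, b=Δ2−h2·(2M2+M3)/6=-61/31
t_q=11/4 → seg 2, τ=3/4; S=-1+-61/31·τ+15/31·τ²+-5/93·τ³=-4417/1984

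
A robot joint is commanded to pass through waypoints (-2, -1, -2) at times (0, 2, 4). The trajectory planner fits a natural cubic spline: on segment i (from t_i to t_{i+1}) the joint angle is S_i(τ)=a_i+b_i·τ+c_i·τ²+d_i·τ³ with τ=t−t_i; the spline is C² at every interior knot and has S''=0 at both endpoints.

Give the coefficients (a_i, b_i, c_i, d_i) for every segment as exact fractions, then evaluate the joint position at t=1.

Δ: Δ0=1/2, Δ1=-1/2
row 1: diag=8, rhs=-6; c'=1/4, d'=-3/4
back: M1=-3/4
M: M0=0, M1=-3/4, M2=0
seg 0: a=-2, c=M0/2=0, d=(M1−M0)/(6·2)=-1/16, b=Δ0−h0·(2M0+M1)/6=3/4
seg 1: a=-1, c=M1/2=-3/8, d=(M2−M1)/(6·2)=1/16, b=Δ1−h1·(2M1+M2)/6=0
t_q=1 → seg 0, τ=1; S=-2+3/4·τ+0·τ²+-1/16·τ³=-21/16

  seg 0: a=-2 b=3/4 c=0 d=-1/16
  seg 1: a=-1 b=0 c=-3/8 d=1/16
S(1) = -21/16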